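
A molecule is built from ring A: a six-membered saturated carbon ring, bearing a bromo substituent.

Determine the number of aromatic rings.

Ring A has only sp³ atoms, so it is not fully conjugated — not aromatic (cyclohexane).

0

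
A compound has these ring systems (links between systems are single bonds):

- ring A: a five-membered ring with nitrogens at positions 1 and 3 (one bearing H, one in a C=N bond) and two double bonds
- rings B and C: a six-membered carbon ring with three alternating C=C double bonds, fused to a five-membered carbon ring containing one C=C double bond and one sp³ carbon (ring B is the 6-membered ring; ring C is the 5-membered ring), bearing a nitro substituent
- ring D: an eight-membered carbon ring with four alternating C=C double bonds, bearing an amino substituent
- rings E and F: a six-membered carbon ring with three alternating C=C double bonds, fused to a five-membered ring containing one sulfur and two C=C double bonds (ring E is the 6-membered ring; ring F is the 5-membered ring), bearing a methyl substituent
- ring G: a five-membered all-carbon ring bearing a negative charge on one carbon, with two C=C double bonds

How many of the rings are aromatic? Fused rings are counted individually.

Ring A is fully conjugated (every ring atom contributes a p orbital); 2 ring double bonds (4 π electrons) plus a heteroatom lone pair (2) give 6 π electrons. 6 = 4(1)+2, so ring A is aromatic (imidazole).
Ring B is planar and fully conjugated; 3 ring double bonds give 6 π electrons. 6 = 4(1)+2, so ring B is aromatic (benzene ring).
Ring C has one sp³ carbon, so it is not fully conjugated — not aromatic (cyclopentene ring).
Ring D has only sp² ring atoms; a planar conformation would have a fully conjugated π system of 8 electrons. But 8 = 4(2), which is 4n not 4n+2, so ring D is not aromatic (cyclooctatetraene) — cyclooctatetraene distorts into a non-planar tub to avoid antiaromaticity.
Rings E and F form a fused bicyclic system (with one sulfur) with 9 sp² atoms and 10 π electrons from ring double bonds plus a heteroatom lone pair. 10 = 4(2)+2, so the system is aromatic and both rings count as aromatic (benzothiophene).
Ring G is fully conjugated (every ring atom contributes a p orbital); 2 ring double bonds (4 π electrons) plus the carbanion lone pair (2) give 6 π electrons. That satisfies 4n+2 with n=1, so ring G is aromatic (cyclopentadienyl anion).
Aromatic: A, B, E, F, G. Total: 5.

5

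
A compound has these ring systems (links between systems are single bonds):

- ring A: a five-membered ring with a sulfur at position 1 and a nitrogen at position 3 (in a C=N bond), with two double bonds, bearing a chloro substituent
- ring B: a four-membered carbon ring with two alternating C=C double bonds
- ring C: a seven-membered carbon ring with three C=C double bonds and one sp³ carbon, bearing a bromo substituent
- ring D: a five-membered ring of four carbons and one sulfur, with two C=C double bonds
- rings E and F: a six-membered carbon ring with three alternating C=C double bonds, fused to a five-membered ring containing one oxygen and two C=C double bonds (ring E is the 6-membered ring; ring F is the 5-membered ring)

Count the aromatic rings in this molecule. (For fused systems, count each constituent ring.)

Ring A is fully conjugated (every ring atom contributes a p orbital); 2 ring double bonds (4 π electrons) plus a heteroatom lone pair (2) give 6 π electrons. That satisfies 4n+2 with n=1, so ring A is aromatic (thiazole).
Ring B has only sp² ring atoms; a planar conformation would have a fully conjugated π system of 4 electrons. But 4 = 4(1), which is 4n not 4n+2, so ring B is not aromatic (cyclobutadiene) — cyclobutadiene is antiaromatic and distorts to a rectangle.
Ring C has one sp³ carbon, so it is not fully conjugated — not aromatic (cycloheptatriene).
Ring D is fully conjugated (every ring atom contributes a p orbital); 2 ring double bonds (4 π electrons) plus a heteroatom lone pair (2) give 6 π electrons. 6 = 4(1)+2, so ring D is aromatic (thiophene).
Rings E and F form a fused bicyclic system (with one oxygen) with 9 sp² atoms and 10 π electrons from ring double bonds plus a heteroatom lone pair. 10 = 4(2)+2, so the system is aromatic and both rings count as aromatic (benzofuran).
Aromatic: A, D, E, F. Total: 4.

4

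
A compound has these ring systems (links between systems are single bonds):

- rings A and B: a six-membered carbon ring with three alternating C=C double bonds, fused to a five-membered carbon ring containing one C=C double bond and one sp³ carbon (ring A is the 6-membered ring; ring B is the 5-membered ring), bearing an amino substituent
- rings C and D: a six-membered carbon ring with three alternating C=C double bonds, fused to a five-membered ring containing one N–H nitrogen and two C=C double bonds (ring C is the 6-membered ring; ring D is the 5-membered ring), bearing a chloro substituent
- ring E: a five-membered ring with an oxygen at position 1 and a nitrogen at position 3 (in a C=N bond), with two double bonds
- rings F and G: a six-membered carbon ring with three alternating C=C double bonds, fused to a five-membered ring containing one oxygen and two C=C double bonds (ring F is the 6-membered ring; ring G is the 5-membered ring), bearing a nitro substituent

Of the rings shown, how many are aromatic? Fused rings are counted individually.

6

Ring A has a continuous p-orbital overlap around the ring; 3 ring double bonds give 6 π electrons. That satisfies 4n+2 with n=1, so ring A is aromatic (benzene ring).
Ring B has one sp³ carbon, so it is not fully conjugated — not aromatic (cyclopentene ring).
Rings C and D form a fused bicyclic system (with one N–H) with 9 sp² atoms and 10 π electrons from ring double bonds plus a heteroatom lone pair. 10 = 4(2)+2, so the system is aromatic and both rings count as aromatic (indole).
Ring E is fully conjugated (every ring atom contributes a p orbital); 2 ring double bonds (4 π electrons) plus a heteroatom lone pair (2) give 6 π electrons. Since 6 = 4n+2 (n=1), ring E is aromatic (oxazole).
Rings F and G form a fused bicyclic system (with one oxygen) with 9 sp² atoms and 10 π electrons from ring double bonds plus a heteroatom lone pair. 10 = 4(2)+2, so the system is aromatic and both rings count as aromatic (benzofuran).
Aromatic: A, C, D, E, F, G. Total: 6.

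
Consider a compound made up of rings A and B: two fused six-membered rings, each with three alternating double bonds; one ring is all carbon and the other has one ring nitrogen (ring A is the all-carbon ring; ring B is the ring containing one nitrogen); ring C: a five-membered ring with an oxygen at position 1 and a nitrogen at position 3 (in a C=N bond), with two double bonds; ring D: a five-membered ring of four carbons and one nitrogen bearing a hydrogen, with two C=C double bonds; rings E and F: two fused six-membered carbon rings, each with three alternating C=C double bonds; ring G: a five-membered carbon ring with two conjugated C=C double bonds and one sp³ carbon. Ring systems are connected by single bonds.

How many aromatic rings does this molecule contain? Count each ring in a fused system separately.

Rings A and B form a fused bicyclic system (with one nitrogen) with 10 sp² atoms and 10 π electrons from ring double bonds. 10 = 4(2)+2, so the system is aromatic and both rings count as aromatic (quinoline).
Ring C has a continuous p-orbital overlap around the ring; 2 ring double bonds (4 π electrons) plus a heteroatom lone pair (2) give 6 π electrons. 6 = 4(1)+2, so ring C is aromatic (oxazole).
Ring D is planar and fully conjugated; 2 ring double bonds (4 π electrons) plus a heteroatom lone pair (2) give 6 π electrons. 6 = 4(1)+2, so ring D is aromatic (pyrrole).
Rings E and F form a fused bicyclic system with 10 sp² atoms and 10 π electrons from ring double bonds. 10 = 4(2)+2, so the system is aromatic and both rings count as aromatic (naphthalene).
Ring G has one sp³ carbon, so it is not fully conjugated — not aromatic (cyclopentadiene).
Aromatic: A, B, C, D, E, F. Total: 6.

6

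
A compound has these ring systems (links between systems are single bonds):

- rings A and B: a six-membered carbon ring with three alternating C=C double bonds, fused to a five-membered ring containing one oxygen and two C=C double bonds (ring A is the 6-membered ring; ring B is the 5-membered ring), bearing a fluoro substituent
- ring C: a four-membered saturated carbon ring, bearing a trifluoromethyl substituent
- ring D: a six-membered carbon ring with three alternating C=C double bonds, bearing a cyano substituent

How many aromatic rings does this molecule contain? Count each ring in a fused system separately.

3

Rings A and B form a fused bicyclic system (with one oxygen) with 9 sp² atoms and 10 π electrons from ring double bonds plus a heteroatom lone pair. 10 = 4(2)+2, so the system is aromatic and both rings count as aromatic (benzofuran).
Ring C has only sp³ atoms, so it is not fully conjugated — not aromatic (cyclobutane).
Ring D is fully conjugated (every ring atom contributes a p orbital); 3 ring double bonds give 6 π electrons. 6 = 4(1)+2, so ring D is aromatic (benzene).
Aromatic: A, B, D. Total: 3.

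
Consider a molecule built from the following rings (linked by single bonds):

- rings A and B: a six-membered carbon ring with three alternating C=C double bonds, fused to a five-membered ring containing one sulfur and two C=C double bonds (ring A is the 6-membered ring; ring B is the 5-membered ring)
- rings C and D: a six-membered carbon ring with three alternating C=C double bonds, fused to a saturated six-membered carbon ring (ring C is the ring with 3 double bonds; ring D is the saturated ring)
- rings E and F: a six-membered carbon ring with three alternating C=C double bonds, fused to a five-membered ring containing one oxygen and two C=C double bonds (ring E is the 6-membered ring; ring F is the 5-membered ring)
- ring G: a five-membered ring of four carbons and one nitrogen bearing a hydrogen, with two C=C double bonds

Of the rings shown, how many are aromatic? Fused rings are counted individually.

6

Rings A and B form a fused bicyclic system (with one sulfur) with 9 sp² atoms and 10 π electrons from ring double bonds plus a heteroatom lone pair. 10 = 4(2)+2, so the system is aromatic and both rings count as aromatic (benzothiophene).
Ring C has a continuous p-orbital overlap around the ring; 3 ring double bonds give 6 π electrons. That satisfies 4n+2 with n=1, so ring C is aromatic (benzene ring).
Ring D has four sp³ carbons, so it is not fully conjugated — not aromatic (cyclohexane ring).
Rings E and F form a fused bicyclic system (with one oxygen) with 9 sp² atoms and 10 π electrons from ring double bonds plus a heteroatom lone pair. 10 = 4(2)+2, so the system is aromatic and both rings count as aromatic (benzofuran).
Ring G is planar and fully conjugated; 2 ring double bonds (4 π electrons) plus a heteroatom lone pair (2) give 6 π electrons. That satisfies 4n+2 with n=1, so ring G is aromatic (pyrrole).
Aromatic: A, B, C, E, F, G. Total: 6.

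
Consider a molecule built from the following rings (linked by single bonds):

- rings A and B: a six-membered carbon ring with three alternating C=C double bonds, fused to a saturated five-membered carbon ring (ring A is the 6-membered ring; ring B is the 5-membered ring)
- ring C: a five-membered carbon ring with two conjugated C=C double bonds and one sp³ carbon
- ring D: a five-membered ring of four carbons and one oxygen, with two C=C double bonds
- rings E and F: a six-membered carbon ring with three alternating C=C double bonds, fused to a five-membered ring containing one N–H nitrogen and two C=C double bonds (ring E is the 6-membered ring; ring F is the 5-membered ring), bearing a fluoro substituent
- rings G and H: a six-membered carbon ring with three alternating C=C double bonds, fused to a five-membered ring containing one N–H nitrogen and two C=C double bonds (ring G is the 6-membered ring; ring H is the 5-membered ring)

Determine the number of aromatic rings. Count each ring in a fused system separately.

6

Ring A has a continuous p-orbital overlap around the ring; 3 ring double bonds give 6 π electrons. That satisfies 4n+2 with n=1, so ring A is aromatic (benzene ring).
Ring B has three sp³ carbons, so it is not fully conjugated — not aromatic (cyclopentane ring).
Ring C has one sp³ carbon, so it is not fully conjugated — not aromatic (cyclopentadiene).
Ring D is fully conjugated (every ring atom contributes a p orbital); 2 ring double bonds (4 π electrons) plus a heteroatom lone pair (2) give 6 π electrons. Since 6 = 4n+2 (n=1), ring D is aromatic (furan).
Rings E and F form a fused bicyclic system (with one N–H) with 9 sp² atoms and 10 π electrons from ring double bonds plus a heteroatom lone pair. 10 = 4(2)+2, so the system is aromatic and both rings count as aromatic (indole).
Rings G and H form a fused bicyclic system (with one N–H) with 9 sp² atoms and 10 π electrons from ring double bonds plus a heteroatom lone pair. 10 = 4(2)+2, so the system is aromatic and both rings count as aromatic (indole).
Aromatic: A, D, E, F, G, H. Total: 6.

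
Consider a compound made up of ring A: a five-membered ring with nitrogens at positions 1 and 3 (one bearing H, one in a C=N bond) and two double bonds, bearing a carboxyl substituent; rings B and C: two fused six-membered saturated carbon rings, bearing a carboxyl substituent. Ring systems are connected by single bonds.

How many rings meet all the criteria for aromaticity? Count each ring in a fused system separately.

1

Ring A is planar and fully conjugated; 2 ring double bonds (4 π electrons) plus a heteroatom lone pair (2) give 6 π electrons. That satisfies 4n+2 with n=1, so ring A is aromatic (imidazole).
Ring B has only sp³ atoms, so it is not fully conjugated — not aromatic (cyclohexane ring).
Ring C has only sp³ atoms, so it is not fully conjugated — not aromatic (cyclohexane ring).
Aromatic: A. Total: 1.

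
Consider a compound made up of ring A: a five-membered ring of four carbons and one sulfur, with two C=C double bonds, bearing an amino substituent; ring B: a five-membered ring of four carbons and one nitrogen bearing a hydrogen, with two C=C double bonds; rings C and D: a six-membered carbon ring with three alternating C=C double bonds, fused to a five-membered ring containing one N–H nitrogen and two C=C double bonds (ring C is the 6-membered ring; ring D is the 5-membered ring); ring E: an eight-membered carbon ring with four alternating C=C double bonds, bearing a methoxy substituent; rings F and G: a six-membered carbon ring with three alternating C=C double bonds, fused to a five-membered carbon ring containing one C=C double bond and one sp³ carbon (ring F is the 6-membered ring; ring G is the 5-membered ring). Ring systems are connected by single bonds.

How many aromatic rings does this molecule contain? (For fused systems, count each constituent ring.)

5

Ring A is planar and fully conjugated; 2 ring double bonds (4 π electrons) plus a heteroatom lone pair (2) give 6 π electrons. Since 6 = 4n+2 (n=1), ring A is aromatic (thiophene).
Ring B is planar and fully conjugated; 2 ring double bonds (4 π electrons) plus a heteroatom lone pair (2) give 6 π electrons. 6 = 4(1)+2, so ring B is aromatic (pyrrole).
Rings C and D form a fused bicyclic system (with one N–H) with 9 sp² atoms and 10 π electrons from ring double bonds plus a heteroatom lone pair. 10 = 4(2)+2, so the system is aromatic and both rings count as aromatic (indole).
Ring E has only sp² ring atoms; a planar conformation would have a fully conjugated π system of 8 electrons. But 8 = 4(2), which is 4n not 4n+2, so ring E is not aromatic (cyclooctatetraene) — cyclooctatetraene distorts into a non-planar tub to avoid antiaromaticity.
Ring F is fully conjugated (every ring atom contributes a p orbital); 3 ring double bonds give 6 π electrons. 6 = 4(1)+2, so ring F is aromatic (benzene ring).
Ring G has one sp³ carbon, so it is not fully conjugated — not aromatic (cyclopentene ring).
Aromatic: A, B, C, D, F. Total: 5.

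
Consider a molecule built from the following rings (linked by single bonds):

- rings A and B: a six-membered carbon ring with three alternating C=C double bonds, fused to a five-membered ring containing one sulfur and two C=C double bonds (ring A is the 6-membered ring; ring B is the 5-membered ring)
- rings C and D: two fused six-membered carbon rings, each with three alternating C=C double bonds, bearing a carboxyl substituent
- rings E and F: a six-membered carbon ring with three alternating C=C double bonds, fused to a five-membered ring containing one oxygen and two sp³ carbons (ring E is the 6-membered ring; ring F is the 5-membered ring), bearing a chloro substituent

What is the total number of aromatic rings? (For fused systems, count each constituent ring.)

Rings A and B form a fused bicyclic system (with one sulfur) with 9 sp² atoms and 10 π electrons from ring double bonds plus a heteroatom lone pair. 10 = 4(2)+2, so the system is aromatic and both rings count as aromatic (benzothiophene).
Rings C and D form a fused bicyclic system with 10 sp² atoms and 10 π electrons from ring double bonds. 10 = 4(2)+2, so the system is aromatic and both rings count as aromatic (naphthalene).
Ring E has a continuous p-orbital overlap around the ring; 3 ring double bonds give 6 π electrons. That satisfies 4n+2 with n=1, so ring E is aromatic (benzene ring).
Ring F has two sp³ carbons, so it is not fully conjugated — not aromatic (oxolane ring).
Aromatic: A, B, C, D, E. Total: 5.

5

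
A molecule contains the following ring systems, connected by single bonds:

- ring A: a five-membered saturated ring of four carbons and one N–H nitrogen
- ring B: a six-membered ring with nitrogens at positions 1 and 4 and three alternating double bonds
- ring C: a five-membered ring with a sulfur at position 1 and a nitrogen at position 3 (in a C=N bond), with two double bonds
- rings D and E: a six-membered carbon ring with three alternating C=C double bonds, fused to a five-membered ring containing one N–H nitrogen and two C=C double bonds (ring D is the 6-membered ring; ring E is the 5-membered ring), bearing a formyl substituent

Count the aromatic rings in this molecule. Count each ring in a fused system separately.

Ring A has only sp³ atoms, so it is not fully conjugated — not aromatic (pyrrolidine).
Ring B is planar and fully conjugated; 3 ring double bonds give 6 π electrons. Since 6 = 4n+2 (n=1), ring B is aromatic (pyrazine).
Ring C is planar and fully conjugated; 2 ring double bonds (4 π electrons) plus a heteroatom lone pair (2) give 6 π electrons. 6 = 4(1)+2, so ring C is aromatic (thiazole).
Rings D and E form a fused bicyclic system (with one N–H) with 9 sp² atoms and 10 π electrons from ring double bonds plus a heteroatom lone pair. 10 = 4(2)+2, so the system is aromatic and both rings count as aromatic (indole).
Aromatic: B, C, D, E. Total: 4.

4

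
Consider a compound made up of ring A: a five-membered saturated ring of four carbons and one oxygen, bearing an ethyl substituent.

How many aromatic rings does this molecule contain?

0

Ring A has only sp³ atoms, so it is not fully conjugated — not aromatic (tetrahydrofuran).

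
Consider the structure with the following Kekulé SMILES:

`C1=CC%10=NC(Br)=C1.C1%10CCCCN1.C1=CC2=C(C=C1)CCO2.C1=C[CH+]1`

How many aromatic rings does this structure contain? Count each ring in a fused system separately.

The SMILES encodes a six-membered ring of five carbons and one nitrogen with three alternating double bonds; a six-membered saturated ring of five carbons and one N–H nitrogen; a six-membered carbon ring with three alternating C=C double bonds, fused to a five-membered ring containing one oxygen and two sp³ carbons; a three-membered all-carbon ring bearing a positive charge on one carbon, with one C=C double bond.
The 6-membered ring with one nitrogen is fully conjugated (every ring atom contributes a p orbital); 3 ring double bonds give 6 π electrons. 6 = 4(1)+2, so it is aromatic (pyridine).
The 6-membered ring with one N–H has only sp³ atoms, so it is not fully conjugated — not aromatic (piperidine).
The 6-membered ring is planar and fully conjugated; 3 ring double bonds give 6 π electrons. That satisfies 4n+2 with n=1, so it is aromatic (benzene ring).
The 5-membered ring with one oxygen has two sp³ carbons, so it is not fully conjugated — not aromatic (oxolane ring).
The 3-membered ring is fully conjugated (every ring atom contributes a p orbital); 1 ring double bond (2 π electrons) plus the carbocation's empty p orbital (0, but keeps the ring conjugated) give 2 π electrons. Since 2 = 4n+2 (n=0), it is aromatic (cyclopropenyl cation).
3 of the 5 rings are aromatic. Total: 3.

3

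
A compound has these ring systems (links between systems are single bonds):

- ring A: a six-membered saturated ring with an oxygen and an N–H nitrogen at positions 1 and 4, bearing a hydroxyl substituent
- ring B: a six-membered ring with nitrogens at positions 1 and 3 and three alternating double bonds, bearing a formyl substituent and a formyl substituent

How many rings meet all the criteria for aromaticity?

Ring A has only sp³ atoms, so it is not fully conjugated — not aromatic (morpholine).
Ring B is planar and fully conjugated; 3 ring double bonds give 6 π electrons. 6 = 4(1)+2, so ring B is aromatic (pyrimidine).
Aromatic: B. Total: 1.

1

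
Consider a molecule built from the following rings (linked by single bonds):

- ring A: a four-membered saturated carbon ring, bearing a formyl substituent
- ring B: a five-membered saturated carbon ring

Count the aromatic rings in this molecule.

Ring A has only sp³ atoms, so it is not fully conjugated — not aromatic (cyclobutane).
Ring B has only sp³ atoms, so it is not fully conjugated — not aromatic (cyclopentane).
No ring is aromatic. Total: 0.

0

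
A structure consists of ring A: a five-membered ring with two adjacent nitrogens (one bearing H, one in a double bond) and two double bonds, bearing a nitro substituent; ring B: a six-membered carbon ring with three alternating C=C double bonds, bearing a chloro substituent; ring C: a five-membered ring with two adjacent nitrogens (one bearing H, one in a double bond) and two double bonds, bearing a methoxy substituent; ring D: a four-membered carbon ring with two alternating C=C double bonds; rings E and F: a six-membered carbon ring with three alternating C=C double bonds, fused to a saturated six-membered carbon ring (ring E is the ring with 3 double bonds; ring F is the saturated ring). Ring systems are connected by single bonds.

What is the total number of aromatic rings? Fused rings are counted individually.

4

Ring A has a continuous p-orbital overlap around the ring; 2 ring double bonds (4 π electrons) plus a heteroatom lone pair (2) give 6 π electrons. 6 = 4(1)+2, so ring A is aromatic (pyrazole).
Ring B is fully conjugated (every ring atom contributes a p orbital); 3 ring double bonds give 6 π electrons. Since 6 = 4n+2 (n=1), ring B is aromatic (benzene).
Ring C is planar and fully conjugated; 2 ring double bonds (4 π electrons) plus a heteroatom lone pair (2) give 6 π electrons. 6 = 4(1)+2, so ring C is aromatic (pyrazole).
Ring D has only sp² ring atoms; a planar conformation would have a fully conjugated π system of 4 electrons. But 4 = 4(1), which is 4n not 4n+2, so ring D is not aromatic (cyclobutadiene) — cyclobutadiene is antiaromatic and distorts to a rectangle.
Ring E has a continuous p-orbital overlap around the ring; 3 ring double bonds give 6 π electrons. That satisfies 4n+2 with n=1, so ring E is aromatic (benzene ring).
Ring F has four sp³ carbons, so it is not fully conjugated — not aromatic (cyclohexane ring).
Aromatic: A, B, C, E. Total: 4.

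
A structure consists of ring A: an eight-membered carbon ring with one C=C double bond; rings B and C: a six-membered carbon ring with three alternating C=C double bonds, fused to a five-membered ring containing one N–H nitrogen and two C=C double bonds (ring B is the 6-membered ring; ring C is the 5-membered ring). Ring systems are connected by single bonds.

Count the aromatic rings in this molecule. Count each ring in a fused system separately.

Ring A has six sp³ carbons, so it is not fully conjugated — not aromatic (cyclooctene).
Rings B and C form a fused bicyclic system (with one N–H) with 9 sp² atoms and 10 π electrons from ring double bonds plus a heteroatom lone pair. 10 = 4(2)+2, so the system is aromatic and both rings count as aromatic (indole).
Aromatic: B, C. Total: 2.

2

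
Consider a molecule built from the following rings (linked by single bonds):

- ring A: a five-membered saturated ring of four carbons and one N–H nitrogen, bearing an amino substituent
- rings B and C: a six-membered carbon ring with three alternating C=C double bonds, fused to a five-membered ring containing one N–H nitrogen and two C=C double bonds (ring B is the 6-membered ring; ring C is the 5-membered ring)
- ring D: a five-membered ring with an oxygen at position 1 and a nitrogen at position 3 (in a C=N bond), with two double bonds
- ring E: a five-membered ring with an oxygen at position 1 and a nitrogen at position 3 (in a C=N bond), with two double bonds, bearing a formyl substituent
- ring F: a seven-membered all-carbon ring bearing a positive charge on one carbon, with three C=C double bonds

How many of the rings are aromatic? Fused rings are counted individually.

Ring A has only sp³ atoms, so it is not fully conjugated — not aromatic (pyrrolidine).
Rings B and C form a fused bicyclic system (with one N–H) with 9 sp² atoms and 10 π electrons from ring double bonds plus a heteroatom lone pair. 10 = 4(2)+2, so the system is aromatic and both rings count as aromatic (indole).
Ring D is planar and fully conjugated; 2 ring double bonds (4 π electrons) plus a heteroatom lone pair (2) give 6 π electrons. 6 = 4(1)+2, so ring D is aromatic (oxazole).
Ring E has a continuous p-orbital overlap around the ring; 2 ring double bonds (4 π electrons) plus a heteroatom lone pair (2) give 6 π electrons. That satisfies 4n+2 with n=1, so ring E is aromatic (oxazole).
Ring F is planar and fully conjugated; 3 ring double bonds (6 π electrons) plus the carbocation's empty p orbital (0, but keeps the ring conjugated) give 6 π electrons. 6 = 4(1)+2, so ring F is aromatic (tropylium cation).
Aromatic: B, C, D, E, F. Total: 5.

5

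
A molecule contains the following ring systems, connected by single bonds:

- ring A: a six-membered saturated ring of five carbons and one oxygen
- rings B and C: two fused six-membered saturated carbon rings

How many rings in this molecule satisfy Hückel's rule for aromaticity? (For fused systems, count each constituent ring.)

Ring A has only sp³ atoms, so it is not fully conjugated — not aromatic (tetrahydropyran).
Ring B has only sp³ atoms, so it is not fully conjugated — not aromatic (cyclohexane ring).
Ring C has only sp³ atoms, so it is not fully conjugated — not aromatic (cyclohexane ring).
No ring is aromatic. Total: 0.

0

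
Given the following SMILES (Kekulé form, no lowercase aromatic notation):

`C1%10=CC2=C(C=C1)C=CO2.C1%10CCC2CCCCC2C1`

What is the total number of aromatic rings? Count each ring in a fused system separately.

The SMILES encodes a six-membered carbon ring with three alternating C=C double bonds, fused to a five-membered ring containing one oxygen and two C=C double bonds; two fused six-membered saturated carbon rings.
The fused 6/5-membered bicyclic (with one oxygen) is a single π system with 9 sp² atoms and 10 π electrons from ring double bonds plus a heteroatom lone pair. 10 = 4(2)+2, so the system is aromatic and both rings count as aromatic (benzofuran).
The 6-membered ring has only sp³ atoms, so it is not fully conjugated — not aromatic (cyclohexane ring).
The second 6-membered ring has only sp³ atoms, so it is not fully conjugated — not aromatic (cyclohexane ring).
2 of the 4 rings are aromatic. Total: 2.

2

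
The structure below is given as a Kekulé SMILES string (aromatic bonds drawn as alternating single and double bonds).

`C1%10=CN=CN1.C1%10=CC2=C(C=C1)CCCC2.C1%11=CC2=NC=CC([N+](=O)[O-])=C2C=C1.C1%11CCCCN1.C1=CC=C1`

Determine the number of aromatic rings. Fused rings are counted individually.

The SMILES encodes a five-membered ring with nitrogens at positions 1 and 3 (one bearing H, one in a C=N bond) and two double bonds; a six-membered carbon ring with three alternating C=C double bonds, fused to a saturated six-membered carbon ring; two fused six-membered rings, each with three alternating double bonds; one ring is all carbon and the other has one ring nitrogen; a six-membered saturated ring of five carbons and one N–H nitrogen; a four-membered carbon ring with two alternating C=C double bonds.
The 5-membered ring with two nitrogens (one N–H, one =N–) has a continuous p-orbital overlap around the ring; 2 ring double bonds (4 π electrons) plus a heteroatom lone pair (2) give 6 π electrons. Since 6 = 4n+2 (n=1), it is aromatic (imidazole).
The 6-membered ring has a continuous p-orbital overlap around the ring; 3 ring double bonds give 6 π electrons. Since 6 = 4n+2 (n=1), it is aromatic (benzene ring).
The second 6-membered ring has four sp³ carbons, so it is not fully conjugated — not aromatic (cyclohexane ring).
The fused 6/6-membered bicyclic (with one nitrogen) is a single π system with 10 sp² atoms and 10 π electrons from ring double bonds. 10 = 4(2)+2, so the system is aromatic and both rings count as aromatic (quinoline).
The 6-membered ring with one N–H has only sp³ atoms, so it is not fully conjugated — not aromatic (piperidine).
The 4-membered ring has only sp² ring atoms; a planar conformation would have a fully conjugated π system of 4 electrons. But 4 = 4(1), which is 4n not 4n+2, so it is not aromatic (cyclobutadiene) — cyclobutadiene is antiaromatic and distorts to a rectangle.
4 of the 7 rings are aromatic. Total: 4.

4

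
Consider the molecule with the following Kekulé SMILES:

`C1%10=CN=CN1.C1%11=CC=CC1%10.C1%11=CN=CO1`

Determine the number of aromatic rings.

The SMILES encodes a five-membered ring with nitrogens at positions 1 and 3 (one bearing H, one in a C=N bond) and two double bonds; a five-membered carbon ring with two conjugated C=C double bonds and one sp³ carbon; a five-membered ring with an oxygen at position 1 and a nitrogen at position 3 (in a C=N bond), with two double bonds.
The 5-membered ring with two nitrogens (one N–H, one =N–) is fully conjugated (every ring atom contributes a p orbital); 2 ring double bonds (4 π electrons) plus a heteroatom lone pair (2) give 6 π electrons. That satisfies 4n+2 with n=1, so it is aromatic (imidazole).
The 5-membered ring has one sp³ carbon, so it is not fully conjugated — not aromatic (cyclopentadiene).
The 5-membered ring with one oxygen and one =N– is fully conjugated (every ring atom contributes a p orbital); 2 ring double bonds (4 π electrons) plus a heteroatom lone pair (2) give 6 π electrons. Since 6 = 4n+2 (n=1), it is aromatic (oxazole).
2 of the 3 rings are aromatic. Total: 2.

2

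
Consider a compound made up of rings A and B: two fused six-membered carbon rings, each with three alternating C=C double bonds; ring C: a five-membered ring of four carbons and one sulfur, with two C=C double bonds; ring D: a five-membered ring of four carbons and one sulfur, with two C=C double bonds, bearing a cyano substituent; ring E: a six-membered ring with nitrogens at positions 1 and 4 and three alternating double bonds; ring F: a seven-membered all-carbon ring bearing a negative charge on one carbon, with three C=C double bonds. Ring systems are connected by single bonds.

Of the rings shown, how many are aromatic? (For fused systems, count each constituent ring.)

Rings A and B form a fused bicyclic system with 10 sp² atoms and 10 π electrons from ring double bonds. 10 = 4(2)+2, so the system is aromatic and both rings count as aromatic (naphthalene).
Ring C has a continuous p-orbital overlap around the ring; 2 ring double bonds (4 π electrons) plus a heteroatom lone pair (2) give 6 π electrons. 6 = 4(1)+2, so ring C is aromatic (thiophene).
Ring D is fully conjugated (every ring atom contributes a p orbital); 2 ring double bonds (4 π electrons) plus a heteroatom lone pair (2) give 6 π electrons. Since 6 = 4n+2 (n=1), ring D is aromatic (thiophene).
Ring E is fully conjugated (every ring atom contributes a p orbital); 3 ring double bonds give 6 π electrons. 6 = 4(1)+2, so ring E is aromatic (pyrazine).
Ring F has only sp² ring atoms; a planar conformation would have a fully conjugated π system of 8 electrons. But 8 = 4(2), which is 4n not 4n+2, so ring F is not aromatic (cycloheptatrienyl anion).
Aromatic: A, B, C, D, E. Total: 5.

5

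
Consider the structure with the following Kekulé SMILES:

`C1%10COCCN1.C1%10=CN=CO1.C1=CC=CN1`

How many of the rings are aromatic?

2

The SMILES encodes a six-membered saturated ring with an oxygen and an N–H nitrogen at positions 1 and 4; a five-membered ring with an oxygen at position 1 and a nitrogen at position 3 (in a C=N bond), with two double bonds; a five-membered ring of four carbons and one nitrogen bearing a hydrogen, with two C=C double bonds.
The 6-membered ring with one oxygen and one N–H (1,4) has only sp³ atoms, so it is not fully conjugated — not aromatic (morpholine).
The 5-membered ring with one oxygen and one =N– is planar and fully conjugated; 2 ring double bonds (4 π electrons) plus a heteroatom lone pair (2) give 6 π electrons. Since 6 = 4n+2 (n=1), it is aromatic (oxazole).
The 5-membered ring with one N–H has a continuous p-orbital overlap around the ring; 2 ring double bonds (4 π electrons) plus a heteroatom lone pair (2) give 6 π electrons. That satisfies 4n+2 with n=1, so it is aromatic (pyrrole).
2 of the 3 rings are aromatic. Total: 2.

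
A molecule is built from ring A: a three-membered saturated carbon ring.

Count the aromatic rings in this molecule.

Ring A has only sp³ atoms, so it is not fully conjugated — not aromatic (cyclopropane).

0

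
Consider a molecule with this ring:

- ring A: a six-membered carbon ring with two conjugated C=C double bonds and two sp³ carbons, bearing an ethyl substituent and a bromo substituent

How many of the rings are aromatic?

0

Ring A has two sp³ carbons, so it is not fully conjugated — not aromatic (1,3-cyclohexadiene).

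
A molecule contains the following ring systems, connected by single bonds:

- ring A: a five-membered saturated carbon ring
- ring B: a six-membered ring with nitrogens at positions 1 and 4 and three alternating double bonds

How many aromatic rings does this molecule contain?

Ring A has only sp³ atoms, so it is not fully conjugated — not aromatic (cyclopentane).
Ring B has a continuous p-orbital overlap around the ring; 3 ring double bonds give 6 π electrons. Since 6 = 4n+2 (n=1), ring B is aromatic (pyrazine).
Aromatic: B. Total: 1.

1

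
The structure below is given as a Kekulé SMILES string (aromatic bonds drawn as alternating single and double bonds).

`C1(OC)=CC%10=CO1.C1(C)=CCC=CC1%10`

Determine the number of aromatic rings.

The SMILES encodes a five-membered ring of four carbons and one oxygen, with two C=C double bonds; a six-membered carbon ring with two isolated C=C double bonds and two sp³ carbons.
The 5-membered ring with one oxygen is fully conjugated (every ring atom contributes a p orbital); 2 ring double bonds (4 π electrons) plus a heteroatom lone pair (2) give 6 π electrons. That satisfies 4n+2 with n=1, so it is aromatic (furan).
The 6-membered ring has two sp³ carbons, so it is not fully conjugated — not aromatic (1,4-cyclohexadiene).
1 of the 2 rings is aromatic. Total: 1.

1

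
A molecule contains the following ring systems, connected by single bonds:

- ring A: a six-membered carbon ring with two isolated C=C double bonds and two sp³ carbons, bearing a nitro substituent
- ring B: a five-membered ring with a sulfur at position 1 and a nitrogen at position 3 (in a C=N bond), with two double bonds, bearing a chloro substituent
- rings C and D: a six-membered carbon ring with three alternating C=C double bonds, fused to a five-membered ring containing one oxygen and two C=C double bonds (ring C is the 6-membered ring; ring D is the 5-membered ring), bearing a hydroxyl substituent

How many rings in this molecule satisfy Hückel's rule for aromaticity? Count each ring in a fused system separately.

3

Ring A has two sp³ carbons, so it is not fully conjugated — not aromatic (1,4-cyclohexadiene).
Ring B is fully conjugated (every ring atom contributes a p orbital); 2 ring double bonds (4 π electrons) plus a heteroatom lone pair (2) give 6 π electrons. That satisfies 4n+2 with n=1, so ring B is aromatic (thiazole).
Rings C and D form a fused bicyclic system (with one oxygen) with 9 sp² atoms and 10 π electrons from ring double bonds plus a heteroatom lone pair. 10 = 4(2)+2, so the system is aromatic and both rings count as aromatic (benzofuran).
Aromatic: B, C, D. Total: 3.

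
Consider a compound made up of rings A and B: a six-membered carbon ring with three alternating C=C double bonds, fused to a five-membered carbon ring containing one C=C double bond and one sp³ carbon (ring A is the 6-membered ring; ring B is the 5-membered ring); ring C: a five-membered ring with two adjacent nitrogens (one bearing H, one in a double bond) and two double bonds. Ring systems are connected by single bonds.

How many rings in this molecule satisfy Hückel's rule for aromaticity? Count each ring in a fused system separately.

Ring A has a continuous p-orbital overlap around the ring; 3 ring double bonds give 6 π electrons. That satisfies 4n+2 with n=1, so ring A is aromatic (benzene ring).
Ring B has one sp³ carbon, so it is not fully conjugated — not aromatic (cyclopentene ring).
Ring C has a continuous p-orbital overlap around the ring; 2 ring double bonds (4 π electrons) plus a heteroatom lone pair (2) give 6 π electrons. 6 = 4(1)+2, so ring C is aromatic (pyrazole).
Aromatic: A, C. Total: 2.

2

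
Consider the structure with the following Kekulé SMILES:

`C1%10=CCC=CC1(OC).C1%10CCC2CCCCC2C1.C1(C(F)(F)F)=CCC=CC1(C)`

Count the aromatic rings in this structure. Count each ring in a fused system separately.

The SMILES encodes a six-membered carbon ring with two isolated C=C double bonds and two sp³ carbons; two fused six-membered saturated carbon rings; a six-membered carbon ring with two isolated C=C double bonds and two sp³ carbons.
The 6-membered ring has two sp³ carbons, so it is not fully conjugated — not aromatic (1,4-cyclohexadiene).
The second 6-membered ring has only sp³ atoms, so it is not fully conjugated — not aromatic (cyclohexane ring).
The third 6-membered ring has only sp³ atoms, so it is not fully conjugated — not aromatic (cyclohexane ring).
The fourth 6-membered ring has two sp³ carbons, so it is not fully conjugated — not aromatic (1,4-cyclohexadiene).
None of the rings are aromatic. Total: 0.

0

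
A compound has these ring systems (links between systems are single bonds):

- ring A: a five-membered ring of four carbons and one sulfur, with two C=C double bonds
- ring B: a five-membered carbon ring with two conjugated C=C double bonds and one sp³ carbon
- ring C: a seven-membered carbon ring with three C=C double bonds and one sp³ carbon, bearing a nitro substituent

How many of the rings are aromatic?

1

Ring A is planar and fully conjugated; 2 ring double bonds (4 π electrons) plus a heteroatom lone pair (2) give 6 π electrons. That satisfies 4n+2 with n=1, so ring A is aromatic (thiophene).
Ring B has one sp³ carbon, so it is not fully conjugated — not aromatic (cyclopentadiene).
Ring C has one sp³ carbon, so it is not fully conjugated — not aromatic (cycloheptatriene).
Aromatic: A. Total: 1.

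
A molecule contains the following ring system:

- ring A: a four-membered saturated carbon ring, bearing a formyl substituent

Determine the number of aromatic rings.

Ring A has only sp³ atoms, so it is not fully conjugated — not aromatic (cyclobutane).

0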